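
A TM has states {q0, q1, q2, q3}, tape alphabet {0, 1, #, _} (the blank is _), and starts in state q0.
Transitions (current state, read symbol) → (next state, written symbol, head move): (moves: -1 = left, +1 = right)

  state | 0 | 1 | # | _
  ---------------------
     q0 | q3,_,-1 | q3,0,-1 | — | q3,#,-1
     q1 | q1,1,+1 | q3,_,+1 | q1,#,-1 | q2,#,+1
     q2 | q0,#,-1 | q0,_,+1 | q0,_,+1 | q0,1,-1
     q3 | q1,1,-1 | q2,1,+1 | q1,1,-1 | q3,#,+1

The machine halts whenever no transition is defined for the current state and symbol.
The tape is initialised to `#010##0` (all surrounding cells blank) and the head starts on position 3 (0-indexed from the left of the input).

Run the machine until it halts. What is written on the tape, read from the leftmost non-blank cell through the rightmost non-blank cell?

#_#101##0

state=q0 head=3 tape=__#01[0]##0   (q0,0)→(q3,_,-1)
state=q3 head=2 tape=__#0[1]_##0   (q3,1)→(q2,1,+1)
state=q2 head=3 tape=__#01[_]##0   (q2,_)→(q0,1,-1)
state=q0 head=2 tape=__#0[1]1##0   (q0,1)→(q3,0,-1)
state=q3 head=1 tape=__#[0]01##0   (q3,0)→(q1,1,-1)
state=q1 head=0 tape=__[#]101##0   (q1,#)→(q1,#,-1)
state=q1 head=-1 tape=_[_]#101##0   (q1,_)→(q2,#,+1)
state=q2 head=0 tape=_#[#]101##0   (q2,#)→(q0,_,+1)
state=q0 head=1 tape=_#_[1]01##0   (q0,1)→(q3,0,-1)
state=q3 head=0 tape=_#[_]001##0   (q3,_)→(q3,#,+1)
state=q3 head=1 tape=_##[0]01##0   (q3,0)→(q1,1,-1)
state=q1 head=0 tape=_#[#]101##0   (q1,#)→(q1,#,-1)
state=q1 head=-1 tape=_[#]#101##0   (q1,#)→(q1,#,-1)
state=q1 head=-2 tape=[_]##101##0   (q1,_)→(q2,#,+1)
state=q2 head=-1 tape=#[#]#101##0   (q2,#)→(q0,_,+1)
state=q0 head=0 tape=#_[#]101##0
The non-blank tape span at halt is #_#101##0.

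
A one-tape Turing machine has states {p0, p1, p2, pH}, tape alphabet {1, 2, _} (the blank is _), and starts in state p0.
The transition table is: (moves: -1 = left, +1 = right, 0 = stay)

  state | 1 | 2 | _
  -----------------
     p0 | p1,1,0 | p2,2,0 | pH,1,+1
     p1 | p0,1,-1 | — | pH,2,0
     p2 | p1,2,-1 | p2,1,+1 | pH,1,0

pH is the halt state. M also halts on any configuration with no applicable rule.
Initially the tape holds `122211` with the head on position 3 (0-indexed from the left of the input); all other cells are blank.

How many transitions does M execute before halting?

15

state=p0 head=3 tape=_122[2]11   (p0,2)→(p2,2,0)
state=p2 head=3 tape=_122[2]11   (p2,2)→(p2,1,+1)
state=p2 head=4 tape=_1221[1]1   (p2,1)→(p1,2,-1)
state=p1 head=3 tape=_122[1]21   (p1,1)→(p0,1,-1)
state=p0 head=2 tape=_12[2]121   (p0,2)→(p2,2,0)
state=p2 head=2 tape=_12[2]121   (p2,2)→(p2,1,+1)
state=p2 head=3 tape=_121[1]21   (p2,1)→(p1,2,-1)
state=p1 head=2 tape=_12[1]221   (p1,1)→(p0,1,-1)
state=p0 head=1 tape=_1[2]1221   (p0,2)→(p2,2,0)
state=p2 head=1 tape=_1[2]1221   (p2,2)→(p2,1,+1)
state=p2 head=2 tape=_11[1]221   (p2,1)→(p1,2,-1)
state=p1 head=1 tape=_1[1]2221   (p1,1)→(p0,1,-1)
state=p0 head=0 tape=_[1]12221   (p0,1)→(p1,1,0)
state=p1 head=0 tape=_[1]12221   (p1,1)→(p0,1,-1)
state=p0 head=-1 tape=[_]112221   (p0,_)→(pH,1,+1)
state=pH head=0 tape=1[1]12221
M halts after 15 transitions.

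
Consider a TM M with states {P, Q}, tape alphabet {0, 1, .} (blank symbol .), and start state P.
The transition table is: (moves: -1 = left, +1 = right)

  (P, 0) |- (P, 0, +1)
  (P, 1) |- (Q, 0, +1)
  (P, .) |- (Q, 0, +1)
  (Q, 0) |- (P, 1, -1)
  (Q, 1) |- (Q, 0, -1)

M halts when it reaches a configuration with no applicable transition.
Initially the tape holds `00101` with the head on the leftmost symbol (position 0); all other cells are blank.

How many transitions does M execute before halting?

P | [0]0101.   read 0 → write 0, move +1, go to P
P | 0[0]101.   read 0 → write 0, move +1, go to P
P | 00[1]01.   read 1 → write 0, move +1, go to Q
Q | 000[0]1.   read 0 → write 1, move -1, go to P
P | 00[0]11.   read 0 → write 0, move +1, go to P
P | 000[1]1.   read 1 → write 0, move +1, go to Q
Q | 0000[1].   read 1 → write 0, move -1, go to Q
Q | 000[0]0.   read 0 → write 1, move -1, go to P
P | 00[0]10.   read 0 → write 0, move +1, go to P
P | 000[1]0.   read 1 → write 0, move +1, go to Q
Q | 0000[0].   read 0 → write 1, move -1, go to P
P | 000[0]1.   read 0 → write 0, move +1, go to P
P | 0000[1].   read 1 → write 0, move +1, go to Q
Q | 00000[.]
M halts after 13 transitions.

13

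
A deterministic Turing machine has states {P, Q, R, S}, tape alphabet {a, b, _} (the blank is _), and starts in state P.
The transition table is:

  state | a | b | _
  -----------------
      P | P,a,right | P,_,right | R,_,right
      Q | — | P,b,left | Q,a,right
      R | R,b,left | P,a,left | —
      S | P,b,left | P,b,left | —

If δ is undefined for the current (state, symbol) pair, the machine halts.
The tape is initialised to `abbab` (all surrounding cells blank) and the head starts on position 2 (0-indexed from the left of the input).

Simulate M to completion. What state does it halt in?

state=P head=2 tape=ab[b]ab__   (P,b)→(P,_,right)
state=P head=3 tape=ab_[a]b__   (P,a)→(P,a,right)
state=P head=4 tape=ab_a[b]__   (P,b)→(P,_,right)
state=P head=5 tape=ab_a_[_]_   (P,_)→(R,_,right)
state=R head=6 tape=ab_a__[_]
No transition is defined for (R, _); M halts in state R.

R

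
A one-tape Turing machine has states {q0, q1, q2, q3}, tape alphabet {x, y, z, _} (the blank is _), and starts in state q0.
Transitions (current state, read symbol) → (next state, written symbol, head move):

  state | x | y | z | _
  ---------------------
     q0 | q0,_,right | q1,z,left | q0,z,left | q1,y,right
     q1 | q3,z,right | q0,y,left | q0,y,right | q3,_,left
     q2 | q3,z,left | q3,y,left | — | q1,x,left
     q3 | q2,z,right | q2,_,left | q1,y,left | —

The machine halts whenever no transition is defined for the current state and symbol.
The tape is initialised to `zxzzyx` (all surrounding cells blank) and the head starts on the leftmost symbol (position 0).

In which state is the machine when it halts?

state=q0 head=0 tape=____[z]xzzyx   (q0,z)→(q0,z,left)
state=q0 head=-1 tape=___[_]zxzzyx   (q0,_)→(q1,y,right)
state=q1 head=0 tape=___y[z]xzzyx   (q1,z)→(q0,y,right)
state=q0 head=1 tape=___yy[x]zzyx   (q0,x)→(q0,_,right)
state=q0 head=2 tape=___yy_[z]zyx   (q0,z)→(q0,z,left)
state=q0 head=1 tape=___yy[_]zzyx   (q0,_)→(q1,y,right)
state=q1 head=2 tape=___yyy[z]zyx   (q1,z)→(q0,y,right)
state=q0 head=3 tape=___yyyy[z]yx   (q0,z)→(q0,z,left)
state=q0 head=2 tape=___yyy[y]zyx   (q0,y)→(q1,z,left)
state=q1 head=1 tape=___yy[y]zzyx   (q1,y)→(q0,y,left)
state=q0 head=0 tape=___y[y]yzzyx   (q0,y)→(q1,z,left)
state=q1 head=-1 tape=___[y]zyzzyx   (q1,y)→(q0,y,left)
state=q0 head=-2 tape=__[_]yzyzzyx   (q0,_)→(q1,y,right)
state=q1 head=-1 tape=__y[y]zyzzyx   (q1,y)→(q0,y,left)
state=q0 head=-2 tape=__[y]yzyzzyx   (q0,y)→(q1,z,left)
state=q1 head=-3 tape=_[_]zyzyzzyx   (q1,_)→(q3,_,left)
state=q3 head=-4 tape=[_]_zyzyzzyx
No transition is defined for (q3, _); M halts in state q3.

q3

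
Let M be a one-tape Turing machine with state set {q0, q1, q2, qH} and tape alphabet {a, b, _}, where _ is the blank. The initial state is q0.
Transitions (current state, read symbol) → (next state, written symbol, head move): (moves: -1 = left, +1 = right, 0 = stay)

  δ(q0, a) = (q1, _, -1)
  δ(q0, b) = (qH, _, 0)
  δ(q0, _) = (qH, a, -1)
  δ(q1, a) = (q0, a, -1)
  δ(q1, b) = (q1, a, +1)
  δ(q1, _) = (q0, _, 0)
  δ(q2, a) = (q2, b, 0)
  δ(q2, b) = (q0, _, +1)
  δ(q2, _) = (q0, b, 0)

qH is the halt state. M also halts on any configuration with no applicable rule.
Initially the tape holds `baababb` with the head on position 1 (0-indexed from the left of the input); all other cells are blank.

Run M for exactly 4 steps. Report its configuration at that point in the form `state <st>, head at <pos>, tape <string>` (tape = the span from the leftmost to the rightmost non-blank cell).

state qH, head at 0, tape aaababb

state=q0 head=1 tape=b[a]ababb   (q0,a)→(q1,_,-1)
state=q1 head=0 tape=[b]_ababb   (q1,b)→(q1,a,+1)
state=q1 head=1 tape=a[_]ababb   (q1,_)→(q0,_,0)
state=q0 head=1 tape=a[_]ababb   (q0,_)→(qH,a,-1)
state=qH head=0 tape=[a]aababb
After 4 steps: state qH, head at 0, tape aaababb.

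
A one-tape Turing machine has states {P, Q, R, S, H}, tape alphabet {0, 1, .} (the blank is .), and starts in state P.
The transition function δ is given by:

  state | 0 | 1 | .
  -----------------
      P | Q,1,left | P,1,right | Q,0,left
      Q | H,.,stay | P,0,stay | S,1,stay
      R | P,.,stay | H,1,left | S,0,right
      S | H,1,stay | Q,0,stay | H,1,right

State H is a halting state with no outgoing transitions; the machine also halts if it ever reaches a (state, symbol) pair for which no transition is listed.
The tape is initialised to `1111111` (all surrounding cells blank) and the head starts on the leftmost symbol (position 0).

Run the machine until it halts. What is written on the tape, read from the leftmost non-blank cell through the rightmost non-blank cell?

11111110

P | .[1]111111.   read 1 → write 1, move right, go to P
P | .1[1]11111.   read 1 → write 1, move right, go to P
P | .11[1]1111.   read 1 → write 1, move right, go to P
P | .111[1]111.   read 1 → write 1, move right, go to P
P | .1111[1]11.   read 1 → write 1, move right, go to P
P | .11111[1]1.   read 1 → write 1, move right, go to P
P | .111111[1].   read 1 → write 1, move right, go to P
P | .1111111[.]   read . → write 0, move left, go to Q
Q | .111111[1]0   read 1 → write 0, move stay, go to P
P | .111111[0]0   read 0 → write 1, move left, go to Q
Q | .11111[1]10   read 1 → write 0, move stay, go to P
P | .11111[0]10   read 0 → write 1, move left, go to Q
Q | .1111[1]110   read 1 → write 0, move stay, go to P
P | .1111[0]110   read 0 → write 1, move left, go to Q
Q | .111[1]1110   read 1 → write 0, move stay, go to P
P | .111[0]1110   read 0 → write 1, move left, go to Q
Q | .11[1]11110   read 1 → write 0, move stay, go to P
P | .11[0]11110   read 0 → write 1, move left, go to Q
Q | .1[1]111110   read 1 → write 0, move stay, go to P
P | .1[0]111110   read 0 → write 1, move left, go to Q
Q | .[1]1111110   read 1 → write 0, move stay, go to P
P | .[0]1111110   read 0 → write 1, move left, go to Q
Q | [.]11111110   read . → write 1, move stay, go to S
S | [1]11111110   read 1 → write 0, move stay, go to Q
Q | [0]11111110   read 0 → write ., move stay, go to H
H | [.]11111110
The non-blank tape span at halt is 11111110.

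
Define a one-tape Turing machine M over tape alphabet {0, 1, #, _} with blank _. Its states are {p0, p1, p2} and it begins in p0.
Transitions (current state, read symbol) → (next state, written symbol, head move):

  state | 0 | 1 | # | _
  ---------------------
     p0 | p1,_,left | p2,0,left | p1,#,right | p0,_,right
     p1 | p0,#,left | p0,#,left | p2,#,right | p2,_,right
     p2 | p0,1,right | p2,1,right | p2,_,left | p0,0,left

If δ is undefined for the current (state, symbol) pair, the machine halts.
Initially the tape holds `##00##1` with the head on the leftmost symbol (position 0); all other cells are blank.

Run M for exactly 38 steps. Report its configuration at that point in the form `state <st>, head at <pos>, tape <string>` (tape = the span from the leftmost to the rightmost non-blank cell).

state p0, head at -2, tape 0_____#1

state=p0 head=0 tape=__[#]#00##1   (p0,#)→(p1,#,right)
state=p1 head=1 tape=__#[#]00##1   (p1,#)→(p2,#,right)
state=p2 head=2 tape=__##[0]0##1   (p2,0)→(p0,1,right)
state=p0 head=3 tape=__##1[0]##1   (p0,0)→(p1,_,left)
state=p1 head=2 tape=__##[1]_##1   (p1,1)→(p0,#,left)
state=p0 head=1 tape=__#[#]#_##1   (p0,#)→(p1,#,right)
state=p1 head=2 tape=__##[#]_##1   (p1,#)→(p2,#,right)
state=p2 head=3 tape=__###[_]##1   (p2,_)→(p0,0,left)
state=p0 head=2 tape=__##[#]0##1   (p0,#)→(p1,#,right)
state=p1 head=3 tape=__###[0]##1   (p1,0)→(p0,#,left)
state=p0 head=2 tape=__##[#]###1   (p0,#)→(p1,#,right)
state=p1 head=3 tape=__###[#]##1   (p1,#)→(p2,#,right)
state=p2 head=4 tape=__####[#]#1   (p2,#)→(p2,_,left)
state=p2 head=3 tape=__###[#]_#1   (p2,#)→(p2,_,left)
state=p2 head=2 tape=__##[#]__#1   (p2,#)→(p2,_,left)
state=p2 head=1 tape=__#[#]___#1   (p2,#)→(p2,_,left)
state=p2 head=0 tape=__[#]____#1   (p2,#)→(p2,_,left)
state=p2 head=-1 tape=_[_]_____#1   (p2,_)→(p0,0,left)
state=p0 head=-2 tape=[_]0_____#1   (p0,_)→(p0,_,right)
state=p0 head=-1 tape=_[0]_____#1   (p0,0)→(p1,_,left)
state=p1 head=-2 tape=[_]______#1   (p1,_)→(p2,_,right)
state=p2 head=-1 tape=_[_]_____#1   (p2,_)→(p0,0,left)
state=p0 head=-2 tape=[_]0_____#1   (p0,_)→(p0,_,right)
state=p0 head=-1 tape=_[0]_____#1   (p0,0)→(p1,_,left)
state=p1 head=-2 tape=[_]______#1   (p1,_)→(p2,_,right)
state=p2 head=-1 tape=_[_]_____#1   (p2,_)→(p0,0,left)
state=p0 head=-2 tape=[_]0_____#1   (p0,_)→(p0,_,right)
state=p0 head=-1 tape=_[0]_____#1   (p0,0)→(p1,_,left)
state=p1 head=-2 tape=[_]______#1   (p1,_)→(p2,_,right)
state=p2 head=-1 tape=_[_]_____#1   (p2,_)→(p0,0,left)
state=p0 head=-2 tape=[_]0_____#1   (p0,_)→(p0,_,right)
state=p0 head=-1 tape=_[0]_____#1   (p0,0)→(p1,_,left)
state=p1 head=-2 tape=[_]______#1   (p1,_)→(p2,_,right)
state=p2 head=-1 tape=_[_]_____#1   (p2,_)→(p0,0,left)
state=p0 head=-2 tape=[_]0_____#1   (p0,_)→(p0,_,right)
state=p0 head=-1 tape=_[0]_____#1   (p0,0)→(p1,_,left)
state=p1 head=-2 tape=[_]______#1   (p1,_)→(p2,_,right)
state=p2 head=-1 tape=_[_]_____#1   (p2,_)→(p0,0,left)
state=p0 head=-2 tape=[_]0_____#1
After 38 steps: state p0, head at -2, tape 0_____#1.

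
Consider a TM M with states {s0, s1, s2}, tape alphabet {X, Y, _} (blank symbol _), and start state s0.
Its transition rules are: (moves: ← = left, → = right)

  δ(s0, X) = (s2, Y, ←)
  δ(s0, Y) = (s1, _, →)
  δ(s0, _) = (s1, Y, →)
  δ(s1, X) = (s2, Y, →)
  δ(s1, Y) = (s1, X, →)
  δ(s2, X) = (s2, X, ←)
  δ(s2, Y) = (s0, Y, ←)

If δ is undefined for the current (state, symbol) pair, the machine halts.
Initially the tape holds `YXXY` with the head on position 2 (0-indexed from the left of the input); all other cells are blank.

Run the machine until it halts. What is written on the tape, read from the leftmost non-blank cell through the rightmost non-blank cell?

s0 | _YX[X]Y_   read X → write Y, move ←, go to s2
s2 | _Y[X]YY_   read X → write X, move ←, go to s2
s2 | _[Y]XYY_   read Y → write Y, move ←, go to s0
s0 | [_]YXYY_   read _ → write Y, move →, go to s1
s1 | Y[Y]XYY_   read Y → write X, move →, go to s1
s1 | YX[X]YY_   read X → write Y, move →, go to s2
s2 | YXY[Y]Y_   read Y → write Y, move ←, go to s0
s0 | YX[Y]YY_   read Y → write _, move →, go to s1
s1 | YX_[Y]Y_   read Y → write X, move →, go to s1
s1 | YX_X[Y]_   read Y → write X, move →, go to s1
s1 | YX_XX[_]
The non-blank tape span at halt is YX_XX.

YX_XX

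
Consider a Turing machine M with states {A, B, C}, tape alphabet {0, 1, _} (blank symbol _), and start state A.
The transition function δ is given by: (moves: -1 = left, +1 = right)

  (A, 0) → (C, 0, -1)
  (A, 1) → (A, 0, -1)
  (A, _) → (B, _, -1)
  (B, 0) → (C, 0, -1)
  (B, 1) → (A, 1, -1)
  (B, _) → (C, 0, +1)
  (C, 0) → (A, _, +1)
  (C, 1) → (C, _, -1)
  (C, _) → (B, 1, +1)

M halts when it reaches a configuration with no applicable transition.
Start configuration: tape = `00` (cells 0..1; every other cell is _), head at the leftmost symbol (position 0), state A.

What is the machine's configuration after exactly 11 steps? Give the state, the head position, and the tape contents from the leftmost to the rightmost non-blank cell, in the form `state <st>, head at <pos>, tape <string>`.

state=A head=0 tape=__[0]0   (A,0)→(C,0,-1)
state=C head=-1 tape=_[_]00   (C,_)→(B,1,+1)
state=B head=0 tape=_1[0]0   (B,0)→(C,0,-1)
state=C head=-1 tape=_[1]00   (C,1)→(C,_,-1)
state=C head=-2 tape=[_]_00   (C,_)→(B,1,+1)
state=B head=-1 tape=1[_]00   (B,_)→(C,0,+1)
state=C head=0 tape=10[0]0   (C,0)→(A,_,+1)
state=A head=1 tape=10_[0]   (A,0)→(C,0,-1)
state=C head=0 tape=10[_]0   (C,_)→(B,1,+1)
state=B head=1 tape=101[0]   (B,0)→(C,0,-1)
state=C head=0 tape=10[1]0   (C,1)→(C,_,-1)
state=C head=-1 tape=1[0]_0
After 11 steps: state C, head at -1, tape 10_0.

state C, head at -1, tape 10_0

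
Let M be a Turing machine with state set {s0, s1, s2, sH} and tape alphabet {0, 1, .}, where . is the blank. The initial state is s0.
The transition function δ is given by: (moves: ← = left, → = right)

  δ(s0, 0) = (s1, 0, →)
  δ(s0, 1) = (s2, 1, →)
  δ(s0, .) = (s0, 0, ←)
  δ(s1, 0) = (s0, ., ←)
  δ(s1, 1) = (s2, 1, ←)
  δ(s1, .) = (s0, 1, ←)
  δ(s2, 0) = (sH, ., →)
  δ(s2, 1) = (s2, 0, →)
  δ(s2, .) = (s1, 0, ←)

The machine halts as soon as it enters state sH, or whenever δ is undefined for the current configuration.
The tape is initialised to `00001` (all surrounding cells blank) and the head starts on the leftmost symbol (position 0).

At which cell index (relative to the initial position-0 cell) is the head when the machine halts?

1

s0 | [0]0001   read 0 → write 0, move →, go to s1
s1 | 0[0]001   read 0 → write ., move ←, go to s0
s0 | [0].001   read 0 → write 0, move →, go to s1
s1 | 0[.]001   read . → write 1, move ←, go to s0
s0 | [0]1001   read 0 → write 0, move →, go to s1
s1 | 0[1]001   read 1 → write 1, move ←, go to s2
s2 | [0]1001   read 0 → write ., move →, go to sH
sH | .[1]001
At halt the head is at cell 1.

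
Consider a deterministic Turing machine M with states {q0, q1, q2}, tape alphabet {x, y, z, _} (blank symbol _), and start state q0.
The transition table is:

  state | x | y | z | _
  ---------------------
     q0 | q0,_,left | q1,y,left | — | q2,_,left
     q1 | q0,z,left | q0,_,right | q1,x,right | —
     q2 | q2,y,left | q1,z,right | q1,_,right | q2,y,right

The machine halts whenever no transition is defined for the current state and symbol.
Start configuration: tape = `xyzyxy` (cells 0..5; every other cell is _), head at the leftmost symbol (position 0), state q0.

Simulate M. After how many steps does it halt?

18

q0 | __[x]yzyxy_   read x → write _, move left, go to q0
q0 | _[_]_yzyxy_   read _ → write _, move left, go to q2
q2 | [_]__yzyxy_   read _ → write y, move right, go to q2
q2 | y[_]_yzyxy_   read _ → write y, move right, go to q2
q2 | yy[_]yzyxy_   read _ → write y, move right, go to q2
q2 | yyy[y]zyxy_   read y → write z, move right, go to q1
q1 | yyyz[z]yxy_   read z → write x, move right, go to q1
q1 | yyyzx[y]xy_   read y → write _, move right, go to q0
q0 | yyyzx_[x]y_   read x → write _, move left, go to q0
q0 | yyyzx[_]_y_   read _ → write _, move left, go to q2
q2 | yyyz[x]__y_   read x → write y, move left, go to q2
q2 | yyy[z]y__y_   read z → write _, move right, go to q1
q1 | yyy_[y]__y_   read y → write _, move right, go to q0
q0 | yyy__[_]_y_   read _ → write _, move left, go to q2
q2 | yyy_[_]__y_   read _ → write y, move right, go to q2
q2 | yyy_y[_]_y_   read _ → write y, move right, go to q2
q2 | yyy_yy[_]y_   read _ → write y, move right, go to q2
q2 | yyy_yyy[y]_   read y → write z, move right, go to q1
q1 | yyy_yyyz[_]
M halts after 18 transitions.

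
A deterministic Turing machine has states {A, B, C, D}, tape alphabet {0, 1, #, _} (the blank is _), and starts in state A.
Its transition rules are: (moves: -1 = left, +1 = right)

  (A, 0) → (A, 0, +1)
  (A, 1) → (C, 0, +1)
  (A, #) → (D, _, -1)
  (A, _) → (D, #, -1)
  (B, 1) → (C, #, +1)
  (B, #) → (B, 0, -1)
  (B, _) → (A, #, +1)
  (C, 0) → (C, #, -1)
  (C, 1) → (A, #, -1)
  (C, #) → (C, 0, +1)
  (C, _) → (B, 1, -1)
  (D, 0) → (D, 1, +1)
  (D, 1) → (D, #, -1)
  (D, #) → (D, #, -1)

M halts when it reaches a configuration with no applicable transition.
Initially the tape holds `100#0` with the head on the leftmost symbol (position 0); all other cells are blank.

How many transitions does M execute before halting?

state=A head=0 tape=____[1]00#0_   (A,1)→(C,0,+1)
state=C head=1 tape=____0[0]0#0_   (C,0)→(C,#,-1)
state=C head=0 tape=____[0]#0#0_   (C,0)→(C,#,-1)
state=C head=-1 tape=___[_]##0#0_   (C,_)→(B,1,-1)
state=B head=-2 tape=__[_]1##0#0_   (B,_)→(A,#,+1)
state=A head=-1 tape=__#[1]##0#0_   (A,1)→(C,0,+1)
state=C head=0 tape=__#0[#]#0#0_   (C,#)→(C,0,+1)
state=C head=1 tape=__#00[#]0#0_   (C,#)→(C,0,+1)
state=C head=2 tape=__#000[0]#0_   (C,0)→(C,#,-1)
state=C head=1 tape=__#00[0]##0_   (C,0)→(C,#,-1)
state=C head=0 tape=__#0[0]###0_   (C,0)→(C,#,-1)
state=C head=-1 tape=__#[0]####0_   (C,0)→(C,#,-1)
state=C head=-2 tape=__[#]#####0_   (C,#)→(C,0,+1)
state=C head=-1 tape=__0[#]####0_   (C,#)→(C,0,+1)
state=C head=0 tape=__00[#]###0_   (C,#)→(C,0,+1)
state=C head=1 tape=__000[#]##0_   (C,#)→(C,0,+1)
state=C head=2 tape=__0000[#]#0_   (C,#)→(C,0,+1)
state=C head=3 tape=__00000[#]0_   (C,#)→(C,0,+1)
state=C head=4 tape=__000000[0]_   (C,0)→(C,#,-1)
state=C head=3 tape=__00000[0]#_   (C,0)→(C,#,-1)
state=C head=2 tape=__0000[0]##_   (C,0)→(C,#,-1)
state=C head=1 tape=__000[0]###_   (C,0)→(C,#,-1)
state=C head=0 tape=__00[0]####_   (C,0)→(C,#,-1)
state=C head=-1 tape=__0[0]#####_   (C,0)→(C,#,-1)
state=C head=-2 tape=__[0]######_   (C,0)→(C,#,-1)
state=C head=-3 tape=_[_]#######_   (C,_)→(B,1,-1)
state=B head=-4 tape=[_]1#######_   (B,_)→(A,#,+1)
state=A head=-3 tape=#[1]#######_   (A,1)→(C,0,+1)
state=C head=-2 tape=#0[#]######_   (C,#)→(C,0,+1)
state=C head=-1 tape=#00[#]#####_   (C,#)→(C,0,+1)
state=C head=0 tape=#000[#]####_   (C,#)→(C,0,+1)
state=C head=1 tape=#0000[#]###_   (C,#)→(C,0,+1)
state=C head=2 tape=#00000[#]##_   (C,#)→(C,0,+1)
state=C head=3 tape=#000000[#]#_   (C,#)→(C,0,+1)
state=C head=4 tape=#0000000[#]_   (C,#)→(C,0,+1)
state=C head=5 tape=#00000000[_]   (C,_)→(B,1,-1)
state=B head=4 tape=#0000000[0]1
M halts after 36 transitions.

36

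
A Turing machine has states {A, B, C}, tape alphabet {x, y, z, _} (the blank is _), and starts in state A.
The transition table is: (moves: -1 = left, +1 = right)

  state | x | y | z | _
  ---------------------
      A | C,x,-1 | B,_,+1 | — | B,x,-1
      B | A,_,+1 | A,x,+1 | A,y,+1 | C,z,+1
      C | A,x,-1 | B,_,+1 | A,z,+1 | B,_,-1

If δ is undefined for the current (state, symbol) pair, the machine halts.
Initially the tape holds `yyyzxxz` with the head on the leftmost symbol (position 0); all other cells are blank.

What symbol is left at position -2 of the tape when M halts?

A | __[y]yyzxxz   read y → write _, move +1, go to B
B | ___[y]yzxxz   read y → write x, move +1, go to A
A | ___x[y]zxxz   read y → write _, move +1, go to B
B | ___x_[z]xxz   read z → write y, move +1, go to A
A | ___x_y[x]xz   read x → write x, move -1, go to C
C | ___x_[y]xxz   read y → write _, move +1, go to B
B | ___x__[x]xz   read x → write _, move +1, go to A
A | ___x___[x]z   read x → write x, move -1, go to C
C | ___x__[_]xz   read _ → write _, move -1, go to B
B | ___x_[_]_xz   read _ → write z, move +1, go to C
C | ___x_z[_]xz   read _ → write _, move -1, go to B
B | ___x_[z]_xz   read z → write y, move +1, go to A
A | ___x_y[_]xz   read _ → write x, move -1, go to B
B | ___x_[y]xxz   read y → write x, move +1, go to A
A | ___x_x[x]xz   read x → write x, move -1, go to C
C | ___x_[x]xxz   read x → write x, move -1, go to A
A | ___x[_]xxxz   read _ → write x, move -1, go to B
B | ___[x]xxxxz   read x → write _, move +1, go to A
A | ____[x]xxxz   read x → write x, move -1, go to C
C | ___[_]xxxxz   read _ → write _, move -1, go to B
B | __[_]_xxxxz   read _ → write z, move +1, go to C
C | __z[_]xxxxz   read _ → write _, move -1, go to B
B | __[z]_xxxxz   read z → write y, move +1, go to A
A | __y[_]xxxxz   read _ → write x, move -1, go to B
B | __[y]xxxxxz   read y → write x, move +1, go to A
A | __x[x]xxxxz   read x → write x, move -1, go to C
C | __[x]xxxxxz   read x → write x, move -1, go to A
A | _[_]xxxxxxz   read _ → write x, move -1, go to B
B | [_]xxxxxxxz   read _ → write z, move +1, go to C
C | z[x]xxxxxxz   read x → write x, move -1, go to A
A | [z]xxxxxxxz
Cell -2 holds z when M halts.

z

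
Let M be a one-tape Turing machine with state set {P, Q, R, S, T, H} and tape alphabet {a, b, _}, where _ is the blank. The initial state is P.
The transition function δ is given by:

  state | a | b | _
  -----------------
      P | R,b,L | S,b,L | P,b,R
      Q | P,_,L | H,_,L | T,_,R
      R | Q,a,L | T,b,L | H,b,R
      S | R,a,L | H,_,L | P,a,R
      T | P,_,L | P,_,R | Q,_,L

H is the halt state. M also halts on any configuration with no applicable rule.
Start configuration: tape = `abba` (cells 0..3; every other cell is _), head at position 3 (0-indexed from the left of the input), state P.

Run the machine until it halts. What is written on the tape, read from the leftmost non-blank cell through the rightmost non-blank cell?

P | __abb[a]   read a → write b, move L, go to R
R | __ab[b]b   read b → write b, move L, go to T
T | __a[b]bb   read b → write _, move R, go to P
P | __a_[b]b   read b → write b, move L, go to S
S | __a[_]bb   read _ → write a, move R, go to P
P | __aa[b]b   read b → write b, move L, go to S
S | __a[a]bb   read a → write a, move L, go to R
R | __[a]abb   read a → write a, move L, go to Q
Q | _[_]aabb   read _ → write _, move R, go to T
T | __[a]abb   read a → write _, move L, go to P
P | _[_]_abb   read _ → write b, move R, go to P
P | _b[_]abb   read _ → write b, move R, go to P
P | _bb[a]bb   read a → write b, move L, go to R
R | _b[b]bbb   read b → write b, move L, go to T
T | _[b]bbbb   read b → write _, move R, go to P
P | __[b]bbb   read b → write b, move L, go to S
S | _[_]bbbb   read _ → write a, move R, go to P
P | _a[b]bbb   read b → write b, move L, go to S
S | _[a]bbbb   read a → write a, move L, go to R
R | [_]abbbb   read _ → write b, move R, go to H
H | b[a]bbbb
The non-blank tape span at halt is babbbb.

babbbb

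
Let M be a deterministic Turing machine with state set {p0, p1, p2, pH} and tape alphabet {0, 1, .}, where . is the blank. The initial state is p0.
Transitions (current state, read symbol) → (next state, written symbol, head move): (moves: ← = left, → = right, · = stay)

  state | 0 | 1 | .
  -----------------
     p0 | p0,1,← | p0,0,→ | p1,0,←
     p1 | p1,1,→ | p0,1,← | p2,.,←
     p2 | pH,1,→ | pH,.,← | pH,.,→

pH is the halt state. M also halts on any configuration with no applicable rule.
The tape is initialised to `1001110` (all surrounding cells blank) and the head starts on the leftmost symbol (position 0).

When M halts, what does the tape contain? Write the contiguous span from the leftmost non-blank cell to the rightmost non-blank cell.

01101110

state=p0 head=0 tape=...[1]001110   (p0,1)→(p0,0,→)
state=p0 head=1 tape=...0[0]01110   (p0,0)→(p0,1,←)
state=p0 head=0 tape=...[0]101110   (p0,0)→(p0,1,←)
state=p0 head=-1 tape=..[.]1101110   (p0,.)→(p1,0,←)
state=p1 head=-2 tape=.[.]01101110   (p1,.)→(p2,.,←)
state=p2 head=-3 tape=[.].01101110   (p2,.)→(pH,.,→)
state=pH head=-2 tape=.[.]01101110
The non-blank tape span at halt is 01101110.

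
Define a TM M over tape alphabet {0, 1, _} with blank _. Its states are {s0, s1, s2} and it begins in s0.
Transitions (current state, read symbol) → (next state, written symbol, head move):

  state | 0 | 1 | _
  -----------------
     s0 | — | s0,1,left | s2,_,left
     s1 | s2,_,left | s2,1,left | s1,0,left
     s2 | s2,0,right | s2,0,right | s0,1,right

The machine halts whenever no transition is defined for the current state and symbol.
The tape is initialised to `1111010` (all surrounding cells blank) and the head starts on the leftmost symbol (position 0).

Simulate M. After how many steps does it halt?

s0 | __[1]111010   read 1 → write 1, move left, go to s0
s0 | _[_]1111010   read _ → write _, move left, go to s2
s2 | [_]_1111010   read _ → write 1, move right, go to s0
s0 | 1[_]1111010   read _ → write _, move left, go to s2
s2 | [1]_1111010   read 1 → write 0, move right, go to s2
s2 | 0[_]1111010   read _ → write 1, move right, go to s0
s0 | 01[1]111010   read 1 → write 1, move left, go to s0
s0 | 0[1]1111010   read 1 → write 1, move left, go to s0
s0 | [0]11111010
M halts after 8 transitions.

8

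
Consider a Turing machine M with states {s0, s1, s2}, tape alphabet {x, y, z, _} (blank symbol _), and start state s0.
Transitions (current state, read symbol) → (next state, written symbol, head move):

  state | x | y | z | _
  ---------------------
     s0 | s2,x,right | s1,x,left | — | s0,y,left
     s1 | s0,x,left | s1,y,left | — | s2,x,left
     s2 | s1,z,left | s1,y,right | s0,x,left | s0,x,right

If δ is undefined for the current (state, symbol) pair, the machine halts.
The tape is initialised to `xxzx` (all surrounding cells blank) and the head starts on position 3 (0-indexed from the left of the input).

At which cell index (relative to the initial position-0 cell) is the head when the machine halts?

state=s0 head=3 tape=xxz[x]___   (s0,x)→(s2,x,right)
state=s2 head=4 tape=xxzx[_]__   (s2,_)→(s0,x,right)
state=s0 head=5 tape=xxzxx[_]_   (s0,_)→(s0,y,left)
state=s0 head=4 tape=xxzx[x]y_   (s0,x)→(s2,x,right)
state=s2 head=5 tape=xxzxx[y]_   (s2,y)→(s1,y,right)
state=s1 head=6 tape=xxzxxy[_]   (s1,_)→(s2,x,left)
state=s2 head=5 tape=xxzxx[y]x   (s2,y)→(s1,y,right)
state=s1 head=6 tape=xxzxxy[x]   (s1,x)→(s0,x,left)
state=s0 head=5 tape=xxzxx[y]x   (s0,y)→(s1,x,left)
state=s1 head=4 tape=xxzx[x]xx   (s1,x)→(s0,x,left)
state=s0 head=3 tape=xxz[x]xxx   (s0,x)→(s2,x,right)
state=s2 head=4 tape=xxzx[x]xx   (s2,x)→(s1,z,left)
state=s1 head=3 tape=xxz[x]zxx   (s1,x)→(s0,x,left)
state=s0 head=2 tape=xx[z]xzxx
At halt the head is at cell 2.

2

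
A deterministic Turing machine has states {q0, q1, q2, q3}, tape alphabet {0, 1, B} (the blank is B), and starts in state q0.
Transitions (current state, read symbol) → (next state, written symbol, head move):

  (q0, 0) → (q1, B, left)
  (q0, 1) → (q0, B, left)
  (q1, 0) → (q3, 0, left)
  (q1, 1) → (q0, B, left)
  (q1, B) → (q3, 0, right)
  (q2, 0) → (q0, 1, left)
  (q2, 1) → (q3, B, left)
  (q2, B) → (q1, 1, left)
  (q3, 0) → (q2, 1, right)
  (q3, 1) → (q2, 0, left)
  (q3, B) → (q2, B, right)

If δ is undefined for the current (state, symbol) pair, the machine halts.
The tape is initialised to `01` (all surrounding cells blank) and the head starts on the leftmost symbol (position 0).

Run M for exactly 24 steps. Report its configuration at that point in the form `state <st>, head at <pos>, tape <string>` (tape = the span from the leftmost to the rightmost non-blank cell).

state q1, head at -2, tape 0B100

state=q0 head=0 tape=BBB[0]1   (q0,0)→(q1,B,left)
state=q1 head=-1 tape=BB[B]B1   (q1,B)→(q3,0,right)
state=q3 head=0 tape=BB0[B]1   (q3,B)→(q2,B,right)
state=q2 head=1 tape=BB0B[1]   (q2,1)→(q3,B,left)
state=q3 head=0 tape=BB0[B]B   (q3,B)→(q2,B,right)
state=q2 head=1 tape=BB0B[B]   (q2,B)→(q1,1,left)
state=q1 head=0 tape=BB0[B]1   (q1,B)→(q3,0,right)
state=q3 head=1 tape=BB00[1]   (q3,1)→(q2,0,left)
state=q2 head=0 tape=BB0[0]0   (q2,0)→(q0,1,left)
state=q0 head=-1 tape=BB[0]10   (q0,0)→(q1,B,left)
state=q1 head=-2 tape=B[B]B10   (q1,B)→(q3,0,right)
state=q3 head=-1 tape=B0[B]10   (q3,B)→(q2,B,right)
state=q2 head=0 tape=B0B[1]0   (q2,1)→(q3,B,left)
state=q3 head=-1 tape=B0[B]B0   (q3,B)→(q2,B,right)
state=q2 head=0 tape=B0B[B]0   (q2,B)→(q1,1,left)
state=q1 head=-1 tape=B0[B]10   (q1,B)→(q3,0,right)
state=q3 head=0 tape=B00[1]0   (q3,1)→(q2,0,left)
state=q2 head=-1 tape=B0[0]00   (q2,0)→(q0,1,left)
state=q0 head=-2 tape=B[0]100   (q0,0)→(q1,B,left)
state=q1 head=-3 tape=[B]B100   (q1,B)→(q3,0,right)
state=q3 head=-2 tape=0[B]100   (q3,B)→(q2,B,right)
state=q2 head=-1 tape=0B[1]00   (q2,1)→(q3,B,left)
state=q3 head=-2 tape=0[B]B00   (q3,B)→(q2,B,right)
state=q2 head=-1 tape=0B[B]00   (q2,B)→(q1,1,left)
state=q1 head=-2 tape=0[B]100
After 24 steps: state q1, head at -2, tape 0B100.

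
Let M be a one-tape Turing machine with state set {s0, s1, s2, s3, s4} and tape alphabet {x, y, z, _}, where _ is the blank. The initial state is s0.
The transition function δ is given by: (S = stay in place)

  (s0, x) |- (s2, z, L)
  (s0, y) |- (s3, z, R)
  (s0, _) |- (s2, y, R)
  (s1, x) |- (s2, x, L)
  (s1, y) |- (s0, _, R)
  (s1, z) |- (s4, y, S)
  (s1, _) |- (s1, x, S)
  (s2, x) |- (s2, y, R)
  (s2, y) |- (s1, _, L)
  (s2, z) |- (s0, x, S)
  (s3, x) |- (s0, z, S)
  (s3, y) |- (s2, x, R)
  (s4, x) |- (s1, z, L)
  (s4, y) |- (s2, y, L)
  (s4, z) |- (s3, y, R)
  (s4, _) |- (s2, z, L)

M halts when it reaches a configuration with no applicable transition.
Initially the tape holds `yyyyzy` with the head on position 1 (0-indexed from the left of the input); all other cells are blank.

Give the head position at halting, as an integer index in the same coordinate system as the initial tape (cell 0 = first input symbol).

state=s0 head=1 tape=__y[y]yyzy   (s0,y)→(s3,z,R)
state=s3 head=2 tape=__yz[y]yzy   (s3,y)→(s2,x,R)
state=s2 head=3 tape=__yzx[y]zy   (s2,y)→(s1,_,L)
state=s1 head=2 tape=__yz[x]_zy   (s1,x)→(s2,x,L)
state=s2 head=1 tape=__y[z]x_zy   (s2,z)→(s0,x,S)
state=s0 head=1 tape=__y[x]x_zy   (s0,x)→(s2,z,L)
state=s2 head=0 tape=__[y]zx_zy   (s2,y)→(s1,_,L)
state=s1 head=-1 tape=_[_]_zx_zy   (s1,_)→(s1,x,S)
state=s1 head=-1 tape=_[x]_zx_zy   (s1,x)→(s2,x,L)
state=s2 head=-2 tape=[_]x_zx_zy
At halt the head is at cell -2.

-2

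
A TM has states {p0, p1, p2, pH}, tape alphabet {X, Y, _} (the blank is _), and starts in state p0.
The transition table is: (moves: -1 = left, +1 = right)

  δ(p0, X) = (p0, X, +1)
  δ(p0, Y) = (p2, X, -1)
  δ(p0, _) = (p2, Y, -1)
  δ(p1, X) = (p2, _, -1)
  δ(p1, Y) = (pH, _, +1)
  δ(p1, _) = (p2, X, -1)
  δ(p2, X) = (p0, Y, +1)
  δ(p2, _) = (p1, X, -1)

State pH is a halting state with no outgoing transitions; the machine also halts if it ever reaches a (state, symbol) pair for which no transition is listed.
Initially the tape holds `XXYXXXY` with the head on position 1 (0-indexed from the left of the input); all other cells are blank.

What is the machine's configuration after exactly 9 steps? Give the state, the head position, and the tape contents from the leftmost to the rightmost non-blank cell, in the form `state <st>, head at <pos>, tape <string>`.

p0 | X[X]YXXXY   read X → write X, move +1, go to p0
p0 | XX[Y]XXXY   read Y → write X, move -1, go to p2
p2 | X[X]XXXXY   read X → write Y, move +1, go to p0
p0 | XY[X]XXXY   read X → write X, move +1, go to p0
p0 | XYX[X]XXY   read X → write X, move +1, go to p0
p0 | XYXX[X]XY   read X → write X, move +1, go to p0
p0 | XYXXX[X]Y   read X → write X, move +1, go to p0
p0 | XYXXXX[Y]   read Y → write X, move -1, go to p2
p2 | XYXXX[X]X   read X → write Y, move +1, go to p0
p0 | XYXXXY[X]
After 9 steps: state p0, head at 6, tape XYXXXYX.

state p0, head at 6, tape XYXXXYX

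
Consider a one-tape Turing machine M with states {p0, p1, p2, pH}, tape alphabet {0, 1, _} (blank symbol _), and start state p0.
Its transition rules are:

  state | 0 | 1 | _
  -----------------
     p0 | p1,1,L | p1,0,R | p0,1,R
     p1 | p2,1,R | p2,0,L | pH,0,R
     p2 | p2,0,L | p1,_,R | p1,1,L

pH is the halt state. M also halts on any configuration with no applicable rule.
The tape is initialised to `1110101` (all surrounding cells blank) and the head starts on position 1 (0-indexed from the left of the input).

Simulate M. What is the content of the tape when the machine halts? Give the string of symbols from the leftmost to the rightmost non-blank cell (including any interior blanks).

1_1_0

p0 | 1[1]10101__   read 1 → write 0, move R, go to p1
p1 | 10[1]0101__   read 1 → write 0, move L, go to p2
p2 | 1[0]00101__   read 0 → write 0, move L, go to p2
p2 | [1]000101__   read 1 → write _, move R, go to p1
p1 | _[0]00101__   read 0 → write 1, move R, go to p2
p2 | _1[0]0101__   read 0 → write 0, move L, go to p2
p2 | _[1]00101__   read 1 → write _, move R, go to p1
p1 | __[0]0101__   read 0 → write 1, move R, go to p2
p2 | __1[0]101__   read 0 → write 0, move L, go to p2
p2 | __[1]0101__   read 1 → write _, move R, go to p1
p1 | ___[0]101__   read 0 → write 1, move R, go to p2
p2 | ___1[1]01__   read 1 → write _, move R, go to p1
p1 | ___1_[0]1__   read 0 → write 1, move R, go to p2
p2 | ___1_1[1]__   read 1 → write _, move R, go to p1
p1 | ___1_1_[_]_   read _ → write 0, move R, go to pH
pH | ___1_1_0[_]
The non-blank tape span at halt is 1_1_0.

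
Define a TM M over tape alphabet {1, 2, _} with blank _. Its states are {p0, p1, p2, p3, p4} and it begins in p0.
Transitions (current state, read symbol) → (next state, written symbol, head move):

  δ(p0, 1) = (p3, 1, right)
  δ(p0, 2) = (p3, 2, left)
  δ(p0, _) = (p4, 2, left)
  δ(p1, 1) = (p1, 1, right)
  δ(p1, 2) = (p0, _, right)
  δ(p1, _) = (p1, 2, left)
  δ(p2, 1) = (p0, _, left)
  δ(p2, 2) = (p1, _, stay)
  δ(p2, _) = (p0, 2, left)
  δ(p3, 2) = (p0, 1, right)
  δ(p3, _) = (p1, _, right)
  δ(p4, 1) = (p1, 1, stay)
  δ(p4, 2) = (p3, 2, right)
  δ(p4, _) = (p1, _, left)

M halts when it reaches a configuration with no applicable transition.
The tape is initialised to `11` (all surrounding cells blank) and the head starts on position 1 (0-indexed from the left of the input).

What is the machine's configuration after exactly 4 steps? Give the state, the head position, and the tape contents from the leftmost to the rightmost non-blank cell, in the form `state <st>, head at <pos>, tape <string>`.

state p1, head at 1, tape 1122

p0 | 1[1]__   read 1 → write 1, move right, go to p3
p3 | 11[_]_   read _ → write _, move right, go to p1
p1 | 11_[_]   read _ → write 2, move left, go to p1
p1 | 11[_]2   read _ → write 2, move left, go to p1
p1 | 1[1]22
After 4 steps: state p1, head at 1, tape 1122.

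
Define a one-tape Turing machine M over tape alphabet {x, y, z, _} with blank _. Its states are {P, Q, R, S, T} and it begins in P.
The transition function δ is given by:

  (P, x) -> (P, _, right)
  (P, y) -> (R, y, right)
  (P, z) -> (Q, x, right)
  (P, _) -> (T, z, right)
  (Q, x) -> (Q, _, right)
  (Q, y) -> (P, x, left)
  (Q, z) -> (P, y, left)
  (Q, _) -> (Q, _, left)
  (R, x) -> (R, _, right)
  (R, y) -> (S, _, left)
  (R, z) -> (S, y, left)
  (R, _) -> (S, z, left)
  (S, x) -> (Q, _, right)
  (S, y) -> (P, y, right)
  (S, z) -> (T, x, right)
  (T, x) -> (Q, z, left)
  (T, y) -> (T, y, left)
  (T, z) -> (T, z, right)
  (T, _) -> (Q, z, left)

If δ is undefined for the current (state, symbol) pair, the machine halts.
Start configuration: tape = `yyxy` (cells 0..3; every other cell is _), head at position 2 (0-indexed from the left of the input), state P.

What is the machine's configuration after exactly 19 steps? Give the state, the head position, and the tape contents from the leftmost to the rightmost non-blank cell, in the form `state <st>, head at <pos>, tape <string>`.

state=P head=2 tape=yy[x]y__   (P,x)→(P,_,right)
state=P head=3 tape=yy_[y]__   (P,y)→(R,y,right)
state=R head=4 tape=yy_y[_]_   (R,_)→(S,z,left)
state=S head=3 tape=yy_[y]z_   (S,y)→(P,y,right)
state=P head=4 tape=yy_y[z]_   (P,z)→(Q,x,right)
state=Q head=5 tape=yy_yx[_]   (Q,_)→(Q,_,left)
state=Q head=4 tape=yy_y[x]_   (Q,x)→(Q,_,right)
state=Q head=5 tape=yy_y_[_]   (Q,_)→(Q,_,left)
state=Q head=4 tape=yy_y[_]_   (Q,_)→(Q,_,left)
state=Q head=3 tape=yy_[y]__   (Q,y)→(P,x,left)
state=P head=2 tape=yy[_]x__   (P,_)→(T,z,right)
state=T head=3 tape=yyz[x]__   (T,x)→(Q,z,left)
state=Q head=2 tape=yy[z]z__   (Q,z)→(P,y,left)
state=P head=1 tape=y[y]yz__   (P,y)→(R,y,right)
state=R head=2 tape=yy[y]z__   (R,y)→(S,_,left)
state=S head=1 tape=y[y]_z__   (S,y)→(P,y,right)
state=P head=2 tape=yy[_]z__   (P,_)→(T,z,right)
state=T head=3 tape=yyz[z]__   (T,z)→(T,z,right)
state=T head=4 tape=yyzz[_]_   (T,_)→(Q,z,left)
state=Q head=3 tape=yyz[z]z_
After 19 steps: state Q, head at 3, tape yyzzz.

state Q, head at 3, tape yyzzz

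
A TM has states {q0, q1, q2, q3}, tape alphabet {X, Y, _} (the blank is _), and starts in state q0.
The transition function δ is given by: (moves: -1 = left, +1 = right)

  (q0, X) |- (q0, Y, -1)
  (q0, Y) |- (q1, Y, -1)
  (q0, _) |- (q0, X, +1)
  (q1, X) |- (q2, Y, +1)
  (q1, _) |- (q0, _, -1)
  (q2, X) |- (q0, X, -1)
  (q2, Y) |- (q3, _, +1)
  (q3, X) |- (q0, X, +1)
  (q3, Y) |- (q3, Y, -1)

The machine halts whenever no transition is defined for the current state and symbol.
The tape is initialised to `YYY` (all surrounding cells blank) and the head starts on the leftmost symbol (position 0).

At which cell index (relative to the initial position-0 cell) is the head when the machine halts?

state=q0 head=0 tape=__[Y]YY   (q0,Y)→(q1,Y,-1)
state=q1 head=-1 tape=_[_]YYY   (q1,_)→(q0,_,-1)
state=q0 head=-2 tape=[_]_YYY   (q0,_)→(q0,X,+1)
state=q0 head=-1 tape=X[_]YYY   (q0,_)→(q0,X,+1)
state=q0 head=0 tape=XX[Y]YY   (q0,Y)→(q1,Y,-1)
state=q1 head=-1 tape=X[X]YYY   (q1,X)→(q2,Y,+1)
state=q2 head=0 tape=XY[Y]YY   (q2,Y)→(q3,_,+1)
state=q3 head=1 tape=XY_[Y]Y   (q3,Y)→(q3,Y,-1)
state=q3 head=0 tape=XY[_]YY
At halt the head is at cell 0.

0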